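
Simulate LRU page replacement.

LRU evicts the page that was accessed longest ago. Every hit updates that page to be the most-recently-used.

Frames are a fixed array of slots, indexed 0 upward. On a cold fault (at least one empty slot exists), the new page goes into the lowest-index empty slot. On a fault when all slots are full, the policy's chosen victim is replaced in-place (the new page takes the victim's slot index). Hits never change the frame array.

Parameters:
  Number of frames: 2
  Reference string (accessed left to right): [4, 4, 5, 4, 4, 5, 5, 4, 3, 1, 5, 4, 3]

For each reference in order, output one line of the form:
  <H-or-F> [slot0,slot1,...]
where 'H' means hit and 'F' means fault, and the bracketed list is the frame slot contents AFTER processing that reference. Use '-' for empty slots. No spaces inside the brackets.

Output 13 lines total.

F [4,-]
H [4,-]
F [4,5]
H [4,5]
H [4,5]
H [4,5]
H [4,5]
H [4,5]
F [4,3]
F [1,3]
F [1,5]
F [4,5]
F [4,3]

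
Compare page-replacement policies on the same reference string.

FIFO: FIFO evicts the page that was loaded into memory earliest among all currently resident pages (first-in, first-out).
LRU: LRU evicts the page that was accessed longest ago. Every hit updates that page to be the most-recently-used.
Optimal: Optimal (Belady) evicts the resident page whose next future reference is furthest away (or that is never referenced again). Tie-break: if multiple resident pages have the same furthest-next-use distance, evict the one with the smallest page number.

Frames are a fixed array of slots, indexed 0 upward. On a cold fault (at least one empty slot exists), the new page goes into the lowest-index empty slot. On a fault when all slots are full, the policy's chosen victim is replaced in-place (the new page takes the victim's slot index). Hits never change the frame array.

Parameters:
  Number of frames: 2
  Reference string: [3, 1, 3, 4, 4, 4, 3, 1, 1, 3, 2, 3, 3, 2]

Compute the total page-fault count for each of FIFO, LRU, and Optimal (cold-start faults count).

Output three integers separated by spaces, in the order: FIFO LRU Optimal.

Answer: 7 5 5

Derivation:
--- FIFO ---
  step 0: ref 3 -> FAULT, frames=[3,-] (faults so far: 1)
  step 1: ref 1 -> FAULT, frames=[3,1] (faults so far: 2)
  step 2: ref 3 -> HIT, frames=[3,1] (faults so far: 2)
  step 3: ref 4 -> FAULT, evict 3, frames=[4,1] (faults so far: 3)
  step 4: ref 4 -> HIT, frames=[4,1] (faults so far: 3)
  step 5: ref 4 -> HIT, frames=[4,1] (faults so far: 3)
  step 6: ref 3 -> FAULT, evict 1, frames=[4,3] (faults so far: 4)
  step 7: ref 1 -> FAULT, evict 4, frames=[1,3] (faults so far: 5)
  step 8: ref 1 -> HIT, frames=[1,3] (faults so far: 5)
  step 9: ref 3 -> HIT, frames=[1,3] (faults so far: 5)
  step 10: ref 2 -> FAULT, evict 3, frames=[1,2] (faults so far: 6)
  step 11: ref 3 -> FAULT, evict 1, frames=[3,2] (faults so far: 7)
  step 12: ref 3 -> HIT, frames=[3,2] (faults so far: 7)
  step 13: ref 2 -> HIT, frames=[3,2] (faults so far: 7)
  FIFO total faults: 7
--- LRU ---
  step 0: ref 3 -> FAULT, frames=[3,-] (faults so far: 1)
  step 1: ref 1 -> FAULT, frames=[3,1] (faults so far: 2)
  step 2: ref 3 -> HIT, frames=[3,1] (faults so far: 2)
  step 3: ref 4 -> FAULT, evict 1, frames=[3,4] (faults so far: 3)
  step 4: ref 4 -> HIT, frames=[3,4] (faults so far: 3)
  step 5: ref 4 -> HIT, frames=[3,4] (faults so far: 3)
  step 6: ref 3 -> HIT, frames=[3,4] (faults so far: 3)
  step 7: ref 1 -> FAULT, evict 4, frames=[3,1] (faults so far: 4)
  step 8: ref 1 -> HIT, frames=[3,1] (faults so far: 4)
  step 9: ref 3 -> HIT, frames=[3,1] (faults so far: 4)
  step 10: ref 2 -> FAULT, evict 1, frames=[3,2] (faults so far: 5)
  step 11: ref 3 -> HIT, frames=[3,2] (faults so far: 5)
  step 12: ref 3 -> HIT, frames=[3,2] (faults so far: 5)
  step 13: ref 2 -> HIT, frames=[3,2] (faults so far: 5)
  LRU total faults: 5
--- Optimal ---
  step 0: ref 3 -> FAULT, frames=[3,-] (faults so far: 1)
  step 1: ref 1 -> FAULT, frames=[3,1] (faults so far: 2)
  step 2: ref 3 -> HIT, frames=[3,1] (faults so far: 2)
  step 3: ref 4 -> FAULT, evict 1, frames=[3,4] (faults so far: 3)
  step 4: ref 4 -> HIT, frames=[3,4] (faults so far: 3)
  step 5: ref 4 -> HIT, frames=[3,4] (faults so far: 3)
  step 6: ref 3 -> HIT, frames=[3,4] (faults so far: 3)
  step 7: ref 1 -> FAULT, evict 4, frames=[3,1] (faults so far: 4)
  step 8: ref 1 -> HIT, frames=[3,1] (faults so far: 4)
  step 9: ref 3 -> HIT, frames=[3,1] (faults so far: 4)
  step 10: ref 2 -> FAULT, evict 1, frames=[3,2] (faults so far: 5)
  step 11: ref 3 -> HIT, frames=[3,2] (faults so far: 5)
  step 12: ref 3 -> HIT, frames=[3,2] (faults so far: 5)
  step 13: ref 2 -> HIT, frames=[3,2] (faults so far: 5)
  Optimal total faults: 5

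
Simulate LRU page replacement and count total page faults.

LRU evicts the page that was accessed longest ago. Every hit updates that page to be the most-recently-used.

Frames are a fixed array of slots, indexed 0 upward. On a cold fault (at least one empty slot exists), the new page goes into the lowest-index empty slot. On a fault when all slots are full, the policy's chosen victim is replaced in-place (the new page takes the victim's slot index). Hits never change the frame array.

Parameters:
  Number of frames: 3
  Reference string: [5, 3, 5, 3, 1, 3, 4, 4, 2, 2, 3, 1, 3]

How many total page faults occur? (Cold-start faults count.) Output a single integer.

Step 0: ref 5 → FAULT, frames=[5,-,-]
Step 1: ref 3 → FAULT, frames=[5,3,-]
Step 2: ref 5 → HIT, frames=[5,3,-]
Step 3: ref 3 → HIT, frames=[5,3,-]
Step 4: ref 1 → FAULT, frames=[5,3,1]
Step 5: ref 3 → HIT, frames=[5,3,1]
Step 6: ref 4 → FAULT (evict 5), frames=[4,3,1]
Step 7: ref 4 → HIT, frames=[4,3,1]
Step 8: ref 2 → FAULT (evict 1), frames=[4,3,2]
Step 9: ref 2 → HIT, frames=[4,3,2]
Step 10: ref 3 → HIT, frames=[4,3,2]
Step 11: ref 1 → FAULT (evict 4), frames=[1,3,2]
Step 12: ref 3 → HIT, frames=[1,3,2]
Total faults: 6

Answer: 6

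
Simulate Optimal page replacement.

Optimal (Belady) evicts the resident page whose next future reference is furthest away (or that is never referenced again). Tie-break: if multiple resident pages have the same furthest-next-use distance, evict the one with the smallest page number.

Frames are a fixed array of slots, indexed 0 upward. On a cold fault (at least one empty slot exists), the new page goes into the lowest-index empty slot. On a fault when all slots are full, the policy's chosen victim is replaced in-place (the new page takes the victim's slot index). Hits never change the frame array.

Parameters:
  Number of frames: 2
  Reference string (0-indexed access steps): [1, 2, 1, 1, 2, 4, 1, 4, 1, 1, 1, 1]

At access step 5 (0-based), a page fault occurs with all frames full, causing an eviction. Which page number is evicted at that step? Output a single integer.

Answer: 2

Derivation:
Step 0: ref 1 -> FAULT, frames=[1,-]
Step 1: ref 2 -> FAULT, frames=[1,2]
Step 2: ref 1 -> HIT, frames=[1,2]
Step 3: ref 1 -> HIT, frames=[1,2]
Step 4: ref 2 -> HIT, frames=[1,2]
Step 5: ref 4 -> FAULT, evict 2, frames=[1,4]
At step 5: evicted page 2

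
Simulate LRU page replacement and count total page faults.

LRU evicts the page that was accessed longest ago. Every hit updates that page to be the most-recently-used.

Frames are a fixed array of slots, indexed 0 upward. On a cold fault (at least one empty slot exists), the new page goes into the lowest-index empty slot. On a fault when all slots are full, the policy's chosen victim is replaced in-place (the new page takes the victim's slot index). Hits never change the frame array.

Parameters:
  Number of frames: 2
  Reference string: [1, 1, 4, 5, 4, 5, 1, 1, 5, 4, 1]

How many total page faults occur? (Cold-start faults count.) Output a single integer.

Step 0: ref 1 → FAULT, frames=[1,-]
Step 1: ref 1 → HIT, frames=[1,-]
Step 2: ref 4 → FAULT, frames=[1,4]
Step 3: ref 5 → FAULT (evict 1), frames=[5,4]
Step 4: ref 4 → HIT, frames=[5,4]
Step 5: ref 5 → HIT, frames=[5,4]
Step 6: ref 1 → FAULT (evict 4), frames=[5,1]
Step 7: ref 1 → HIT, frames=[5,1]
Step 8: ref 5 → HIT, frames=[5,1]
Step 9: ref 4 → FAULT (evict 1), frames=[5,4]
Step 10: ref 1 → FAULT (evict 5), frames=[1,4]
Total faults: 6

Answer: 6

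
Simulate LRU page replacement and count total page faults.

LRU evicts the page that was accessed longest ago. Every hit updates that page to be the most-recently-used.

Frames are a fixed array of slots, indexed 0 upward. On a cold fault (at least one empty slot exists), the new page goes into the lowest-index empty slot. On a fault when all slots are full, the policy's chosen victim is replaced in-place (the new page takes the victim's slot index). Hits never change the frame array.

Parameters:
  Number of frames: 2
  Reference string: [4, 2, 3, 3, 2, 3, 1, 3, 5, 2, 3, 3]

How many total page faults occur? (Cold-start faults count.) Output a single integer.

Step 0: ref 4 → FAULT, frames=[4,-]
Step 1: ref 2 → FAULT, frames=[4,2]
Step 2: ref 3 → FAULT (evict 4), frames=[3,2]
Step 3: ref 3 → HIT, frames=[3,2]
Step 4: ref 2 → HIT, frames=[3,2]
Step 5: ref 3 → HIT, frames=[3,2]
Step 6: ref 1 → FAULT (evict 2), frames=[3,1]
Step 7: ref 3 → HIT, frames=[3,1]
Step 8: ref 5 → FAULT (evict 1), frames=[3,5]
Step 9: ref 2 → FAULT (evict 3), frames=[2,5]
Step 10: ref 3 → FAULT (evict 5), frames=[2,3]
Step 11: ref 3 → HIT, frames=[2,3]
Total faults: 7

Answer: 7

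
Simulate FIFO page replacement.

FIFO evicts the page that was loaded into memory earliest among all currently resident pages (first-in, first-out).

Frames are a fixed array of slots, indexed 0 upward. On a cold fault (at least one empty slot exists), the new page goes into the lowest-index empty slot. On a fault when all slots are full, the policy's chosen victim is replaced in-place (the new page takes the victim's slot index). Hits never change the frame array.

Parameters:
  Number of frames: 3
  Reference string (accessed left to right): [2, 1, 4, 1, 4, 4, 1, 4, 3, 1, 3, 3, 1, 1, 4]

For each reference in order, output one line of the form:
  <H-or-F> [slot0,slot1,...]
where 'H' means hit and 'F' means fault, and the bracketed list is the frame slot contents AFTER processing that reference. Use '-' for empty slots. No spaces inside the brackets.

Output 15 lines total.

F [2,-,-]
F [2,1,-]
F [2,1,4]
H [2,1,4]
H [2,1,4]
H [2,1,4]
H [2,1,4]
H [2,1,4]
F [3,1,4]
H [3,1,4]
H [3,1,4]
H [3,1,4]
H [3,1,4]
H [3,1,4]
H [3,1,4]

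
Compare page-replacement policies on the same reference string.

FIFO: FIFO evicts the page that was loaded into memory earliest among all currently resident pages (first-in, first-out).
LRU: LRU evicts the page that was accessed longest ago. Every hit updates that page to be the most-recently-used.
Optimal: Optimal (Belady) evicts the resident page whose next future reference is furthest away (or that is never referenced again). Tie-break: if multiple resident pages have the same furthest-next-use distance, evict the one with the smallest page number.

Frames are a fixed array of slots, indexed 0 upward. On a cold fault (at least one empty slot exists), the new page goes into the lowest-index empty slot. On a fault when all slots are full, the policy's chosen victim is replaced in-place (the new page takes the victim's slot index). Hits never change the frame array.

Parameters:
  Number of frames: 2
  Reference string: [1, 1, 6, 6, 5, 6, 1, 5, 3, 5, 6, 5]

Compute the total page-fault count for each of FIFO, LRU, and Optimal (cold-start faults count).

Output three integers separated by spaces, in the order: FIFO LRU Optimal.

--- FIFO ---
  step 0: ref 1 -> FAULT, frames=[1,-] (faults so far: 1)
  step 1: ref 1 -> HIT, frames=[1,-] (faults so far: 1)
  step 2: ref 6 -> FAULT, frames=[1,6] (faults so far: 2)
  step 3: ref 6 -> HIT, frames=[1,6] (faults so far: 2)
  step 4: ref 5 -> FAULT, evict 1, frames=[5,6] (faults so far: 3)
  step 5: ref 6 -> HIT, frames=[5,6] (faults so far: 3)
  step 6: ref 1 -> FAULT, evict 6, frames=[5,1] (faults so far: 4)
  step 7: ref 5 -> HIT, frames=[5,1] (faults so far: 4)
  step 8: ref 3 -> FAULT, evict 5, frames=[3,1] (faults so far: 5)
  step 9: ref 5 -> FAULT, evict 1, frames=[3,5] (faults so far: 6)
  step 10: ref 6 -> FAULT, evict 3, frames=[6,5] (faults so far: 7)
  step 11: ref 5 -> HIT, frames=[6,5] (faults so far: 7)
  FIFO total faults: 7
--- LRU ---
  step 0: ref 1 -> FAULT, frames=[1,-] (faults so far: 1)
  step 1: ref 1 -> HIT, frames=[1,-] (faults so far: 1)
  step 2: ref 6 -> FAULT, frames=[1,6] (faults so far: 2)
  step 3: ref 6 -> HIT, frames=[1,6] (faults so far: 2)
  step 4: ref 5 -> FAULT, evict 1, frames=[5,6] (faults so far: 3)
  step 5: ref 6 -> HIT, frames=[5,6] (faults so far: 3)
  step 6: ref 1 -> FAULT, evict 5, frames=[1,6] (faults so far: 4)
  step 7: ref 5 -> FAULT, evict 6, frames=[1,5] (faults so far: 5)
  step 8: ref 3 -> FAULT, evict 1, frames=[3,5] (faults so far: 6)
  step 9: ref 5 -> HIT, frames=[3,5] (faults so far: 6)
  step 10: ref 6 -> FAULT, evict 3, frames=[6,5] (faults so far: 7)
  step 11: ref 5 -> HIT, frames=[6,5] (faults so far: 7)
  LRU total faults: 7
--- Optimal ---
  step 0: ref 1 -> FAULT, frames=[1,-] (faults so far: 1)
  step 1: ref 1 -> HIT, frames=[1,-] (faults so far: 1)
  step 2: ref 6 -> FAULT, frames=[1,6] (faults so far: 2)
  step 3: ref 6 -> HIT, frames=[1,6] (faults so far: 2)
  step 4: ref 5 -> FAULT, evict 1, frames=[5,6] (faults so far: 3)
  step 5: ref 6 -> HIT, frames=[5,6] (faults so far: 3)
  step 6: ref 1 -> FAULT, evict 6, frames=[5,1] (faults so far: 4)
  step 7: ref 5 -> HIT, frames=[5,1] (faults so far: 4)
  step 8: ref 3 -> FAULT, evict 1, frames=[5,3] (faults so far: 5)
  step 9: ref 5 -> HIT, frames=[5,3] (faults so far: 5)
  step 10: ref 6 -> FAULT, evict 3, frames=[5,6] (faults so far: 6)
  step 11: ref 5 -> HIT, frames=[5,6] (faults so far: 6)
  Optimal total faults: 6

Answer: 7 7 6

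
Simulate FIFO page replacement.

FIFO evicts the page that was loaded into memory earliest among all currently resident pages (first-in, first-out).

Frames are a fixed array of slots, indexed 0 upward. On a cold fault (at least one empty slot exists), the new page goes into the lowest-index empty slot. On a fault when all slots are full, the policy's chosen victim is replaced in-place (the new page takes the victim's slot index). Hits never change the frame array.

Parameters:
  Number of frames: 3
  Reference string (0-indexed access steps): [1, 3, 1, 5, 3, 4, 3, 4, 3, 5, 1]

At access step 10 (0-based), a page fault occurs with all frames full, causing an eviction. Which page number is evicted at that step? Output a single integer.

Answer: 3

Derivation:
Step 0: ref 1 -> FAULT, frames=[1,-,-]
Step 1: ref 3 -> FAULT, frames=[1,3,-]
Step 2: ref 1 -> HIT, frames=[1,3,-]
Step 3: ref 5 -> FAULT, frames=[1,3,5]
Step 4: ref 3 -> HIT, frames=[1,3,5]
Step 5: ref 4 -> FAULT, evict 1, frames=[4,3,5]
Step 6: ref 3 -> HIT, frames=[4,3,5]
Step 7: ref 4 -> HIT, frames=[4,3,5]
Step 8: ref 3 -> HIT, frames=[4,3,5]
Step 9: ref 5 -> HIT, frames=[4,3,5]
Step 10: ref 1 -> FAULT, evict 3, frames=[4,1,5]
At step 10: evicted page 3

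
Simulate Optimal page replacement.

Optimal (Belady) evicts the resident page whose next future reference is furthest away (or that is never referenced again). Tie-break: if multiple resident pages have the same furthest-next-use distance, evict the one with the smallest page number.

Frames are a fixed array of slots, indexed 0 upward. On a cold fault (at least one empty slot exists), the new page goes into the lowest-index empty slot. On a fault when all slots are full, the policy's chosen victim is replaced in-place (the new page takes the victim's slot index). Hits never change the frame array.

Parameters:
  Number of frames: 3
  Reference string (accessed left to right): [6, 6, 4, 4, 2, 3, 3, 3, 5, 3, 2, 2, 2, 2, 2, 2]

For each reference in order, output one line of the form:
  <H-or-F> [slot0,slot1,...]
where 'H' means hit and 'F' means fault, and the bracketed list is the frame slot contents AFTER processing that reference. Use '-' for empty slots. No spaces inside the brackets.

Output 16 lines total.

F [6,-,-]
H [6,-,-]
F [6,4,-]
H [6,4,-]
F [6,4,2]
F [6,3,2]
H [6,3,2]
H [6,3,2]
F [5,3,2]
H [5,3,2]
H [5,3,2]
H [5,3,2]
H [5,3,2]
H [5,3,2]
H [5,3,2]
H [5,3,2]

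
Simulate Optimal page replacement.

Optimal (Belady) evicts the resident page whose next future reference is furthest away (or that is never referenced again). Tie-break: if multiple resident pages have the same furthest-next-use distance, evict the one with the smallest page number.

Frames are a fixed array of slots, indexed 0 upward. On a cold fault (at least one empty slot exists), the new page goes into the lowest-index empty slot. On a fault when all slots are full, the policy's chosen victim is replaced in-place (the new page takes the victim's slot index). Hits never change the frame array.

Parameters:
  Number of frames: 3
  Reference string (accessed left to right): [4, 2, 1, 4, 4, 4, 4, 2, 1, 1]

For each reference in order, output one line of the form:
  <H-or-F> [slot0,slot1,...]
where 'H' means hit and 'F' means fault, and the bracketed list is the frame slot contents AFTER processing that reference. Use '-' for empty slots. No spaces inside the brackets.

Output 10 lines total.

F [4,-,-]
F [4,2,-]
F [4,2,1]
H [4,2,1]
H [4,2,1]
H [4,2,1]
H [4,2,1]
H [4,2,1]
H [4,2,1]
H [4,2,1]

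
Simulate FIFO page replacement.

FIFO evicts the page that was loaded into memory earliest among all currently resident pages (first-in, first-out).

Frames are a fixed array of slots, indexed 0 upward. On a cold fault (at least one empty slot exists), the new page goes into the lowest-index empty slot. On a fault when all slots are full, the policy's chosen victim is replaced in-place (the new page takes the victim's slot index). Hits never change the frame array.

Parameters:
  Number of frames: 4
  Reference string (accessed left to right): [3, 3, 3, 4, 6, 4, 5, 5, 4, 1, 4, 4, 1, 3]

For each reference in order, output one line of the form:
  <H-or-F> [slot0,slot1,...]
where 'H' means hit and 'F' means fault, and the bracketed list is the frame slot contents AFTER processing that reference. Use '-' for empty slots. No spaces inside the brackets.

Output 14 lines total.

F [3,-,-,-]
H [3,-,-,-]
H [3,-,-,-]
F [3,4,-,-]
F [3,4,6,-]
H [3,4,6,-]
F [3,4,6,5]
H [3,4,6,5]
H [3,4,6,5]
F [1,4,6,5]
H [1,4,6,5]
H [1,4,6,5]
H [1,4,6,5]
F [1,3,6,5]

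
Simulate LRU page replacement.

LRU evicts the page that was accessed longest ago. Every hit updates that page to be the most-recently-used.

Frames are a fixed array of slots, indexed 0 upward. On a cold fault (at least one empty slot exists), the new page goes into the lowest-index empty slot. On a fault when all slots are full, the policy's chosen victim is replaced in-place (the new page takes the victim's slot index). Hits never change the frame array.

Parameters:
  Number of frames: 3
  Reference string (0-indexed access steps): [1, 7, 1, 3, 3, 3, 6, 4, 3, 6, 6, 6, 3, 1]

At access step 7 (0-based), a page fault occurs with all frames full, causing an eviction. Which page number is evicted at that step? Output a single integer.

Step 0: ref 1 -> FAULT, frames=[1,-,-]
Step 1: ref 7 -> FAULT, frames=[1,7,-]
Step 2: ref 1 -> HIT, frames=[1,7,-]
Step 3: ref 3 -> FAULT, frames=[1,7,3]
Step 4: ref 3 -> HIT, frames=[1,7,3]
Step 5: ref 3 -> HIT, frames=[1,7,3]
Step 6: ref 6 -> FAULT, evict 7, frames=[1,6,3]
Step 7: ref 4 -> FAULT, evict 1, frames=[4,6,3]
At step 7: evicted page 1

Answer: 1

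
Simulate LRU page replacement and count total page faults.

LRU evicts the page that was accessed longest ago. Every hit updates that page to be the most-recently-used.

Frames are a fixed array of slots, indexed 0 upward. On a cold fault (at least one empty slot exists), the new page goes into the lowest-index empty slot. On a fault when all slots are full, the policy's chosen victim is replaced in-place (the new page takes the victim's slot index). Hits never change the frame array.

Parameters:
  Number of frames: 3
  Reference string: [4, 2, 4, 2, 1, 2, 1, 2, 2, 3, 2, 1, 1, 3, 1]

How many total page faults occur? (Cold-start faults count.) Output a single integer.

Answer: 4

Derivation:
Step 0: ref 4 → FAULT, frames=[4,-,-]
Step 1: ref 2 → FAULT, frames=[4,2,-]
Step 2: ref 4 → HIT, frames=[4,2,-]
Step 3: ref 2 → HIT, frames=[4,2,-]
Step 4: ref 1 → FAULT, frames=[4,2,1]
Step 5: ref 2 → HIT, frames=[4,2,1]
Step 6: ref 1 → HIT, frames=[4,2,1]
Step 7: ref 2 → HIT, frames=[4,2,1]
Step 8: ref 2 → HIT, frames=[4,2,1]
Step 9: ref 3 → FAULT (evict 4), frames=[3,2,1]
Step 10: ref 2 → HIT, frames=[3,2,1]
Step 11: ref 1 → HIT, frames=[3,2,1]
Step 12: ref 1 → HIT, frames=[3,2,1]
Step 13: ref 3 → HIT, frames=[3,2,1]
Step 14: ref 1 → HIT, frames=[3,2,1]
Total faults: 4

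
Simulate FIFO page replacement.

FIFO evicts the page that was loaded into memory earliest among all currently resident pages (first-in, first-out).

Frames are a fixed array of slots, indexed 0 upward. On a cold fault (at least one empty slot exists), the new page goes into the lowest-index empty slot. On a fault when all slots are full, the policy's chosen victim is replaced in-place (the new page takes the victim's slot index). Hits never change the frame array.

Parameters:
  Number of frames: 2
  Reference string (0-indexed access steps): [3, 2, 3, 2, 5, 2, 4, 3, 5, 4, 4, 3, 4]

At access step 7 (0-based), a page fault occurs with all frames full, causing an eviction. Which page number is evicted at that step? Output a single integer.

Answer: 5

Derivation:
Step 0: ref 3 -> FAULT, frames=[3,-]
Step 1: ref 2 -> FAULT, frames=[3,2]
Step 2: ref 3 -> HIT, frames=[3,2]
Step 3: ref 2 -> HIT, frames=[3,2]
Step 4: ref 5 -> FAULT, evict 3, frames=[5,2]
Step 5: ref 2 -> HIT, frames=[5,2]
Step 6: ref 4 -> FAULT, evict 2, frames=[5,4]
Step 7: ref 3 -> FAULT, evict 5, frames=[3,4]
At step 7: evicted page 5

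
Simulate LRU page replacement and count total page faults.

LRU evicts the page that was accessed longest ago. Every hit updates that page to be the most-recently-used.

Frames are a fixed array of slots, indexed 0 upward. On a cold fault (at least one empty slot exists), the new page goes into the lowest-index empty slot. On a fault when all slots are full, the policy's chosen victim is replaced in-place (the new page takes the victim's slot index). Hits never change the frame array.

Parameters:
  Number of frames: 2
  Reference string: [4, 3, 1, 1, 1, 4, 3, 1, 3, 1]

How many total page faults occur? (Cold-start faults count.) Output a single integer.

Step 0: ref 4 → FAULT, frames=[4,-]
Step 1: ref 3 → FAULT, frames=[4,3]
Step 2: ref 1 → FAULT (evict 4), frames=[1,3]
Step 3: ref 1 → HIT, frames=[1,3]
Step 4: ref 1 → HIT, frames=[1,3]
Step 5: ref 4 → FAULT (evict 3), frames=[1,4]
Step 6: ref 3 → FAULT (evict 1), frames=[3,4]
Step 7: ref 1 → FAULT (evict 4), frames=[3,1]
Step 8: ref 3 → HIT, frames=[3,1]
Step 9: ref 1 → HIT, frames=[3,1]
Total faults: 6

Answer: 6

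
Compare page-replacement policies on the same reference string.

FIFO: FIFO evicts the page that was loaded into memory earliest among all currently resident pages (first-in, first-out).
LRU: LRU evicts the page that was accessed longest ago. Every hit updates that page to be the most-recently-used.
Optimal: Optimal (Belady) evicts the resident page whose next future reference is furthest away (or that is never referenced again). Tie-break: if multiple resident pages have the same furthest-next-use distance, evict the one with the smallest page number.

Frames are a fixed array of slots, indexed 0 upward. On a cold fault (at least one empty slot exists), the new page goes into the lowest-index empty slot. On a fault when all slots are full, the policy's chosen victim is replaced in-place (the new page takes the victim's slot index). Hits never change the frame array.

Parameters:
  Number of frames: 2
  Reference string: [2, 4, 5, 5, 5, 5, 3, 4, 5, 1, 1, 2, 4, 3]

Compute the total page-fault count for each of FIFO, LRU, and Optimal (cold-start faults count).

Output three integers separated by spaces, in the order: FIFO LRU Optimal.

Answer: 10 10 8

Derivation:
--- FIFO ---
  step 0: ref 2 -> FAULT, frames=[2,-] (faults so far: 1)
  step 1: ref 4 -> FAULT, frames=[2,4] (faults so far: 2)
  step 2: ref 5 -> FAULT, evict 2, frames=[5,4] (faults so far: 3)
  step 3: ref 5 -> HIT, frames=[5,4] (faults so far: 3)
  step 4: ref 5 -> HIT, frames=[5,4] (faults so far: 3)
  step 5: ref 5 -> HIT, frames=[5,4] (faults so far: 3)
  step 6: ref 3 -> FAULT, evict 4, frames=[5,3] (faults so far: 4)
  step 7: ref 4 -> FAULT, evict 5, frames=[4,3] (faults so far: 5)
  step 8: ref 5 -> FAULT, evict 3, frames=[4,5] (faults so far: 6)
  step 9: ref 1 -> FAULT, evict 4, frames=[1,5] (faults so far: 7)
  step 10: ref 1 -> HIT, frames=[1,5] (faults so far: 7)
  step 11: ref 2 -> FAULT, evict 5, frames=[1,2] (faults so far: 8)
  step 12: ref 4 -> FAULT, evict 1, frames=[4,2] (faults so far: 9)
  step 13: ref 3 -> FAULT, evict 2, frames=[4,3] (faults so far: 10)
  FIFO total faults: 10
--- LRU ---
  step 0: ref 2 -> FAULT, frames=[2,-] (faults so far: 1)
  step 1: ref 4 -> FAULT, frames=[2,4] (faults so far: 2)
  step 2: ref 5 -> FAULT, evict 2, frames=[5,4] (faults so far: 3)
  step 3: ref 5 -> HIT, frames=[5,4] (faults so far: 3)
  step 4: ref 5 -> HIT, frames=[5,4] (faults so far: 3)
  step 5: ref 5 -> HIT, frames=[5,4] (faults so far: 3)
  step 6: ref 3 -> FAULT, evict 4, frames=[5,3] (faults so far: 4)
  step 7: ref 4 -> FAULT, evict 5, frames=[4,3] (faults so far: 5)
  step 8: ref 5 -> FAULT, evict 3, frames=[4,5] (faults so far: 6)
  step 9: ref 1 -> FAULT, evict 4, frames=[1,5] (faults so far: 7)
  step 10: ref 1 -> HIT, frames=[1,5] (faults so far: 7)
  step 11: ref 2 -> FAULT, evict 5, frames=[1,2] (faults so far: 8)
  step 12: ref 4 -> FAULT, evict 1, frames=[4,2] (faults so far: 9)
  step 13: ref 3 -> FAULT, evict 2, frames=[4,3] (faults so far: 10)
  LRU total faults: 10
--- Optimal ---
  step 0: ref 2 -> FAULT, frames=[2,-] (faults so far: 1)
  step 1: ref 4 -> FAULT, frames=[2,4] (faults so far: 2)
  step 2: ref 5 -> FAULT, evict 2, frames=[5,4] (faults so far: 3)
  step 3: ref 5 -> HIT, frames=[5,4] (faults so far: 3)
  step 4: ref 5 -> HIT, frames=[5,4] (faults so far: 3)
  step 5: ref 5 -> HIT, frames=[5,4] (faults so far: 3)
  step 6: ref 3 -> FAULT, evict 5, frames=[3,4] (faults so far: 4)
  step 7: ref 4 -> HIT, frames=[3,4] (faults so far: 4)
  step 8: ref 5 -> FAULT, evict 3, frames=[5,4] (faults so far: 5)
  step 9: ref 1 -> FAULT, evict 5, frames=[1,4] (faults so far: 6)
  step 10: ref 1 -> HIT, frames=[1,4] (faults so far: 6)
  step 11: ref 2 -> FAULT, evict 1, frames=[2,4] (faults so far: 7)
  step 12: ref 4 -> HIT, frames=[2,4] (faults so far: 7)
  step 13: ref 3 -> FAULT, evict 2, frames=[3,4] (faults so far: 8)
  Optimal total faults: 8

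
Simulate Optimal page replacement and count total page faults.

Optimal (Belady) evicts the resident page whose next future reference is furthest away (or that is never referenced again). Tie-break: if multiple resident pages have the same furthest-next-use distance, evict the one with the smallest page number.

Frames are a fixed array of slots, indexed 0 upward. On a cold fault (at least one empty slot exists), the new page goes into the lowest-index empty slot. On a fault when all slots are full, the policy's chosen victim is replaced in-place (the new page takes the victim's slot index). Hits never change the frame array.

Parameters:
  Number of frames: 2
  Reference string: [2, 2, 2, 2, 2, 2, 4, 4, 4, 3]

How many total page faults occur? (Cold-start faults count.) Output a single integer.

Answer: 3

Derivation:
Step 0: ref 2 → FAULT, frames=[2,-]
Step 1: ref 2 → HIT, frames=[2,-]
Step 2: ref 2 → HIT, frames=[2,-]
Step 3: ref 2 → HIT, frames=[2,-]
Step 4: ref 2 → HIT, frames=[2,-]
Step 5: ref 2 → HIT, frames=[2,-]
Step 6: ref 4 → FAULT, frames=[2,4]
Step 7: ref 4 → HIT, frames=[2,4]
Step 8: ref 4 → HIT, frames=[2,4]
Step 9: ref 3 → FAULT (evict 2), frames=[3,4]
Total faults: 3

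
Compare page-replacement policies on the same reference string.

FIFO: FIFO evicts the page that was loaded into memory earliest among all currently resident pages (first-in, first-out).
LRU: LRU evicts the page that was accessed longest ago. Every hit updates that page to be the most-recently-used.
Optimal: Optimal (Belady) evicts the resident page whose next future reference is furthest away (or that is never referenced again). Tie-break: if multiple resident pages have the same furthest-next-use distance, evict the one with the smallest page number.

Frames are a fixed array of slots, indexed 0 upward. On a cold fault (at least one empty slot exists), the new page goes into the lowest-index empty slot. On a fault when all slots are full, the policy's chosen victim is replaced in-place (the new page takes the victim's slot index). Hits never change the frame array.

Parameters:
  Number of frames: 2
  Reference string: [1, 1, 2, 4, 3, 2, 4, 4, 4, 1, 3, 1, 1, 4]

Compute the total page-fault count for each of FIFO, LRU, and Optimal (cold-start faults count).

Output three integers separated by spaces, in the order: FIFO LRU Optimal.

--- FIFO ---
  step 0: ref 1 -> FAULT, frames=[1,-] (faults so far: 1)
  step 1: ref 1 -> HIT, frames=[1,-] (faults so far: 1)
  step 2: ref 2 -> FAULT, frames=[1,2] (faults so far: 2)
  step 3: ref 4 -> FAULT, evict 1, frames=[4,2] (faults so far: 3)
  step 4: ref 3 -> FAULT, evict 2, frames=[4,3] (faults so far: 4)
  step 5: ref 2 -> FAULT, evict 4, frames=[2,3] (faults so far: 5)
  step 6: ref 4 -> FAULT, evict 3, frames=[2,4] (faults so far: 6)
  step 7: ref 4 -> HIT, frames=[2,4] (faults so far: 6)
  step 8: ref 4 -> HIT, frames=[2,4] (faults so far: 6)
  step 9: ref 1 -> FAULT, evict 2, frames=[1,4] (faults so far: 7)
  step 10: ref 3 -> FAULT, evict 4, frames=[1,3] (faults so far: 8)
  step 11: ref 1 -> HIT, frames=[1,3] (faults so far: 8)
  step 12: ref 1 -> HIT, frames=[1,3] (faults so far: 8)
  step 13: ref 4 -> FAULT, evict 1, frames=[4,3] (faults so far: 9)
  FIFO total faults: 9
--- LRU ---
  step 0: ref 1 -> FAULT, frames=[1,-] (faults so far: 1)
  step 1: ref 1 -> HIT, frames=[1,-] (faults so far: 1)
  step 2: ref 2 -> FAULT, frames=[1,2] (faults so far: 2)
  step 3: ref 4 -> FAULT, evict 1, frames=[4,2] (faults so far: 3)
  step 4: ref 3 -> FAULT, evict 2, frames=[4,3] (faults so far: 4)
  step 5: ref 2 -> FAULT, evict 4, frames=[2,3] (faults so far: 5)
  step 6: ref 4 -> FAULT, evict 3, frames=[2,4] (faults so far: 6)
  step 7: ref 4 -> HIT, frames=[2,4] (faults so far: 6)
  step 8: ref 4 -> HIT, frames=[2,4] (faults so far: 6)
  step 9: ref 1 -> FAULT, evict 2, frames=[1,4] (faults so far: 7)
  step 10: ref 3 -> FAULT, evict 4, frames=[1,3] (faults so far: 8)
  step 11: ref 1 -> HIT, frames=[1,3] (faults so far: 8)
  step 12: ref 1 -> HIT, frames=[1,3] (faults so far: 8)
  step 13: ref 4 -> FAULT, evict 3, frames=[1,4] (faults so far: 9)
  LRU total faults: 9
--- Optimal ---
  step 0: ref 1 -> FAULT, frames=[1,-] (faults so far: 1)
  step 1: ref 1 -> HIT, frames=[1,-] (faults so far: 1)
  step 2: ref 2 -> FAULT, frames=[1,2] (faults so far: 2)
  step 3: ref 4 -> FAULT, evict 1, frames=[4,2] (faults so far: 3)
  step 4: ref 3 -> FAULT, evict 4, frames=[3,2] (faults so far: 4)
  step 5: ref 2 -> HIT, frames=[3,2] (faults so far: 4)
  step 6: ref 4 -> FAULT, evict 2, frames=[3,4] (faults so far: 5)
  step 7: ref 4 -> HIT, frames=[3,4] (faults so far: 5)
  step 8: ref 4 -> HIT, frames=[3,4] (faults so far: 5)
  step 9: ref 1 -> FAULT, evict 4, frames=[3,1] (faults so far: 6)
  step 10: ref 3 -> HIT, frames=[3,1] (faults so far: 6)
  step 11: ref 1 -> HIT, frames=[3,1] (faults so far: 6)
  step 12: ref 1 -> HIT, frames=[3,1] (faults so far: 6)
  step 13: ref 4 -> FAULT, evict 1, frames=[3,4] (faults so far: 7)
  Optimal total faults: 7

Answer: 9 9 7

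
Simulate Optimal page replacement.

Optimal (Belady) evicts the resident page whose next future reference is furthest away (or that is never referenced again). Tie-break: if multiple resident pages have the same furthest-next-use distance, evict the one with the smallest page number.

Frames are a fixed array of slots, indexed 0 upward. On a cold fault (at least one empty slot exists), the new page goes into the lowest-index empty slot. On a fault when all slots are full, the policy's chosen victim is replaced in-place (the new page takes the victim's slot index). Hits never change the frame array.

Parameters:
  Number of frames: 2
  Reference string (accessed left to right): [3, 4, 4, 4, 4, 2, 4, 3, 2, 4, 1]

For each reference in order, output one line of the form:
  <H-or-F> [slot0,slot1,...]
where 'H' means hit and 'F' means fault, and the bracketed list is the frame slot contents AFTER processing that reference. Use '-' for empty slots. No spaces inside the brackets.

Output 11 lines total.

F [3,-]
F [3,4]
H [3,4]
H [3,4]
H [3,4]
F [2,4]
H [2,4]
F [2,3]
H [2,3]
F [4,3]
F [4,1]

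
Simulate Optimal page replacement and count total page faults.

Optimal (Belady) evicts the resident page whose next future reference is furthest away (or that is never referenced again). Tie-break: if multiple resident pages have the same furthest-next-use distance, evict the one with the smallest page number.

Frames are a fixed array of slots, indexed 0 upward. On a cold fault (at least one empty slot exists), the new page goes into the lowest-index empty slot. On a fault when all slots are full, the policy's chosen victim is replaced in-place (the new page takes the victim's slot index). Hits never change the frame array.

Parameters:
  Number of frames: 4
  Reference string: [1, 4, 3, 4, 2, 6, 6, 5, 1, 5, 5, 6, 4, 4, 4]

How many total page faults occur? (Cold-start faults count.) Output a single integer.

Answer: 6

Derivation:
Step 0: ref 1 → FAULT, frames=[1,-,-,-]
Step 1: ref 4 → FAULT, frames=[1,4,-,-]
Step 2: ref 3 → FAULT, frames=[1,4,3,-]
Step 3: ref 4 → HIT, frames=[1,4,3,-]
Step 4: ref 2 → FAULT, frames=[1,4,3,2]
Step 5: ref 6 → FAULT (evict 2), frames=[1,4,3,6]
Step 6: ref 6 → HIT, frames=[1,4,3,6]
Step 7: ref 5 → FAULT (evict 3), frames=[1,4,5,6]
Step 8: ref 1 → HIT, frames=[1,4,5,6]
Step 9: ref 5 → HIT, frames=[1,4,5,6]
Step 10: ref 5 → HIT, frames=[1,4,5,6]
Step 11: ref 6 → HIT, frames=[1,4,5,6]
Step 12: ref 4 → HIT, frames=[1,4,5,6]
Step 13: ref 4 → HIT, frames=[1,4,5,6]
Step 14: ref 4 → HIT, frames=[1,4,5,6]
Total faults: 6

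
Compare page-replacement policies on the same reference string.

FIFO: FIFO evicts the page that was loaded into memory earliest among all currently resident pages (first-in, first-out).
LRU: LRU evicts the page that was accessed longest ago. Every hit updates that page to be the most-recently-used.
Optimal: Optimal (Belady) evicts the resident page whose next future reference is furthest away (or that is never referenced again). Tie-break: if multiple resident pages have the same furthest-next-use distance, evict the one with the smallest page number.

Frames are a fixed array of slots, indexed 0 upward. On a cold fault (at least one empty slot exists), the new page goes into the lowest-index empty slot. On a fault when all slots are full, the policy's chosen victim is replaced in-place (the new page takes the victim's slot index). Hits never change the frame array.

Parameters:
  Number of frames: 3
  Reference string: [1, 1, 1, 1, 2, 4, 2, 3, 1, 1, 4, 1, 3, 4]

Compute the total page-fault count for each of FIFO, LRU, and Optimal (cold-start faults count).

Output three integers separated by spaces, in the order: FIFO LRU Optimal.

--- FIFO ---
  step 0: ref 1 -> FAULT, frames=[1,-,-] (faults so far: 1)
  step 1: ref 1 -> HIT, frames=[1,-,-] (faults so far: 1)
  step 2: ref 1 -> HIT, frames=[1,-,-] (faults so far: 1)
  step 3: ref 1 -> HIT, frames=[1,-,-] (faults so far: 1)
  step 4: ref 2 -> FAULT, frames=[1,2,-] (faults so far: 2)
  step 5: ref 4 -> FAULT, frames=[1,2,4] (faults so far: 3)
  step 6: ref 2 -> HIT, frames=[1,2,4] (faults so far: 3)
  step 7: ref 3 -> FAULT, evict 1, frames=[3,2,4] (faults so far: 4)
  step 8: ref 1 -> FAULT, evict 2, frames=[3,1,4] (faults so far: 5)
  step 9: ref 1 -> HIT, frames=[3,1,4] (faults so far: 5)
  step 10: ref 4 -> HIT, frames=[3,1,4] (faults so far: 5)
  step 11: ref 1 -> HIT, frames=[3,1,4] (faults so far: 5)
  step 12: ref 3 -> HIT, frames=[3,1,4] (faults so far: 5)
  step 13: ref 4 -> HIT, frames=[3,1,4] (faults so far: 5)
  FIFO total faults: 5
--- LRU ---
  step 0: ref 1 -> FAULT, frames=[1,-,-] (faults so far: 1)
  step 1: ref 1 -> HIT, frames=[1,-,-] (faults so far: 1)
  step 2: ref 1 -> HIT, frames=[1,-,-] (faults so far: 1)
  step 3: ref 1 -> HIT, frames=[1,-,-] (faults so far: 1)
  step 4: ref 2 -> FAULT, frames=[1,2,-] (faults so far: 2)
  step 5: ref 4 -> FAULT, frames=[1,2,4] (faults so far: 3)
  step 6: ref 2 -> HIT, frames=[1,2,4] (faults so far: 3)
  step 7: ref 3 -> FAULT, evict 1, frames=[3,2,4] (faults so far: 4)
  step 8: ref 1 -> FAULT, evict 4, frames=[3,2,1] (faults so far: 5)
  step 9: ref 1 -> HIT, frames=[3,2,1] (faults so far: 5)
  step 10: ref 4 -> FAULT, evict 2, frames=[3,4,1] (faults so far: 6)
  step 11: ref 1 -> HIT, frames=[3,4,1] (faults so far: 6)
  step 12: ref 3 -> HIT, frames=[3,4,1] (faults so far: 6)
  step 13: ref 4 -> HIT, frames=[3,4,1] (faults so far: 6)
  LRU total faults: 6
--- Optimal ---
  step 0: ref 1 -> FAULT, frames=[1,-,-] (faults so far: 1)
  step 1: ref 1 -> HIT, frames=[1,-,-] (faults so far: 1)
  step 2: ref 1 -> HIT, frames=[1,-,-] (faults so far: 1)
  step 3: ref 1 -> HIT, frames=[1,-,-] (faults so far: 1)
  step 4: ref 2 -> FAULT, frames=[1,2,-] (faults so far: 2)
  step 5: ref 4 -> FAULT, frames=[1,2,4] (faults so far: 3)
  step 6: ref 2 -> HIT, frames=[1,2,4] (faults so far: 3)
  step 7: ref 3 -> FAULT, evict 2, frames=[1,3,4] (faults so far: 4)
  step 8: ref 1 -> HIT, frames=[1,3,4] (faults so far: 4)
  step 9: ref 1 -> HIT, frames=[1,3,4] (faults so far: 4)
  step 10: ref 4 -> HIT, frames=[1,3,4] (faults so far: 4)
  step 11: ref 1 -> HIT, frames=[1,3,4] (faults so far: 4)
  step 12: ref 3 -> HIT, frames=[1,3,4] (faults so far: 4)
  step 13: ref 4 -> HIT, frames=[1,3,4] (faults so far: 4)
  Optimal total faults: 4

Answer: 5 6 4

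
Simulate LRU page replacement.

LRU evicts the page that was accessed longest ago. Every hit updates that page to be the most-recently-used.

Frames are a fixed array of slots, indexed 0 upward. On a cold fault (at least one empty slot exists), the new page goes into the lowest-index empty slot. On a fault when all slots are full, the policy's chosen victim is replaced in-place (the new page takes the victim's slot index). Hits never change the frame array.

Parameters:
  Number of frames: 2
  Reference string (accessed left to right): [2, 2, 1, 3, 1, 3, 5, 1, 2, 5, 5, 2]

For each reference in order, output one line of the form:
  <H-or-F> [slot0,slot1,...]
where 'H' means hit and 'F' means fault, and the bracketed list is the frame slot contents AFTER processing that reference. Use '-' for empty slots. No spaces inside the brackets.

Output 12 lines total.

F [2,-]
H [2,-]
F [2,1]
F [3,1]
H [3,1]
H [3,1]
F [3,5]
F [1,5]
F [1,2]
F [5,2]
H [5,2]
H [5,2]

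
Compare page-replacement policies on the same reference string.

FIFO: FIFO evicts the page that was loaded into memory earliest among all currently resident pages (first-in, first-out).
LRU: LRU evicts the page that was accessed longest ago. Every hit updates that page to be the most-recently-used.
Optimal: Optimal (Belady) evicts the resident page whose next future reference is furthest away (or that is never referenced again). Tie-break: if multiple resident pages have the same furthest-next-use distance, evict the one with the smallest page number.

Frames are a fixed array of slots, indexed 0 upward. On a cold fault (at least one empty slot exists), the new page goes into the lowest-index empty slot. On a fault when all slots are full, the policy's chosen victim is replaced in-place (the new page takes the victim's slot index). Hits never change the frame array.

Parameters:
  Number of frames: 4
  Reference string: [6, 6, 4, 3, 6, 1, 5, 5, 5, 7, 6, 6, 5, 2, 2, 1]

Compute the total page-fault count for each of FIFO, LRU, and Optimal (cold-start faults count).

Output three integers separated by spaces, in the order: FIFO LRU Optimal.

--- FIFO ---
  step 0: ref 6 -> FAULT, frames=[6,-,-,-] (faults so far: 1)
  step 1: ref 6 -> HIT, frames=[6,-,-,-] (faults so far: 1)
  step 2: ref 4 -> FAULT, frames=[6,4,-,-] (faults so far: 2)
  step 3: ref 3 -> FAULT, frames=[6,4,3,-] (faults so far: 3)
  step 4: ref 6 -> HIT, frames=[6,4,3,-] (faults so far: 3)
  step 5: ref 1 -> FAULT, frames=[6,4,3,1] (faults so far: 4)
  step 6: ref 5 -> FAULT, evict 6, frames=[5,4,3,1] (faults so far: 5)
  step 7: ref 5 -> HIT, frames=[5,4,3,1] (faults so far: 5)
  step 8: ref 5 -> HIT, frames=[5,4,3,1] (faults so far: 5)
  step 9: ref 7 -> FAULT, evict 4, frames=[5,7,3,1] (faults so far: 6)
  step 10: ref 6 -> FAULT, evict 3, frames=[5,7,6,1] (faults so far: 7)
  step 11: ref 6 -> HIT, frames=[5,7,6,1] (faults so far: 7)
  step 12: ref 5 -> HIT, frames=[5,7,6,1] (faults so far: 7)
  step 13: ref 2 -> FAULT, evict 1, frames=[5,7,6,2] (faults so far: 8)
  step 14: ref 2 -> HIT, frames=[5,7,6,2] (faults so far: 8)
  step 15: ref 1 -> FAULT, evict 5, frames=[1,7,6,2] (faults so far: 9)
  FIFO total faults: 9
--- LRU ---
  step 0: ref 6 -> FAULT, frames=[6,-,-,-] (faults so far: 1)
  step 1: ref 6 -> HIT, frames=[6,-,-,-] (faults so far: 1)
  step 2: ref 4 -> FAULT, frames=[6,4,-,-] (faults so far: 2)
  step 3: ref 3 -> FAULT, frames=[6,4,3,-] (faults so far: 3)
  step 4: ref 6 -> HIT, frames=[6,4,3,-] (faults so far: 3)
  step 5: ref 1 -> FAULT, frames=[6,4,3,1] (faults so far: 4)
  step 6: ref 5 -> FAULT, evict 4, frames=[6,5,3,1] (faults so far: 5)
  step 7: ref 5 -> HIT, frames=[6,5,3,1] (faults so far: 5)
  step 8: ref 5 -> HIT, frames=[6,5,3,1] (faults so far: 5)
  step 9: ref 7 -> FAULT, evict 3, frames=[6,5,7,1] (faults so far: 6)
  step 10: ref 6 -> HIT, frames=[6,5,7,1] (faults so far: 6)
  step 11: ref 6 -> HIT, frames=[6,5,7,1] (faults so far: 6)
  step 12: ref 5 -> HIT, frames=[6,5,7,1] (faults so far: 6)
  step 13: ref 2 -> FAULT, evict 1, frames=[6,5,7,2] (faults so far: 7)
  step 14: ref 2 -> HIT, frames=[6,5,7,2] (faults so far: 7)
  step 15: ref 1 -> FAULT, evict 7, frames=[6,5,1,2] (faults so far: 8)
  LRU total faults: 8
--- Optimal ---
  step 0: ref 6 -> FAULT, frames=[6,-,-,-] (faults so far: 1)
  step 1: ref 6 -> HIT, frames=[6,-,-,-] (faults so far: 1)
  step 2: ref 4 -> FAULT, frames=[6,4,-,-] (faults so far: 2)
  step 3: ref 3 -> FAULT, frames=[6,4,3,-] (faults so far: 3)
  step 4: ref 6 -> HIT, frames=[6,4,3,-] (faults so far: 3)
  step 5: ref 1 -> FAULT, frames=[6,4,3,1] (faults so far: 4)
  step 6: ref 5 -> FAULT, evict 3, frames=[6,4,5,1] (faults so far: 5)
  step 7: ref 5 -> HIT, frames=[6,4,5,1] (faults so far: 5)
  step 8: ref 5 -> HIT, frames=[6,4,5,1] (faults so far: 5)
  step 9: ref 7 -> FAULT, evict 4, frames=[6,7,5,1] (faults so far: 6)
  step 10: ref 6 -> HIT, frames=[6,7,5,1] (faults so far: 6)
  step 11: ref 6 -> HIT, frames=[6,7,5,1] (faults so far: 6)
  step 12: ref 5 -> HIT, frames=[6,7,5,1] (faults so far: 6)
  step 13: ref 2 -> FAULT, evict 5, frames=[6,7,2,1] (faults so far: 7)
  step 14: ref 2 -> HIT, frames=[6,7,2,1] (faults so far: 7)
  step 15: ref 1 -> HIT, frames=[6,7,2,1] (faults so far: 7)
  Optimal total faults: 7

Answer: 9 8 7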